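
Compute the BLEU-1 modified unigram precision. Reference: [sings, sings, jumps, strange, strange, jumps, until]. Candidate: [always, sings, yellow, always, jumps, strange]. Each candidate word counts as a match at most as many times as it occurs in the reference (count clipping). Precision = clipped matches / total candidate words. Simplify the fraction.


Reference word counts: {'jumps': 2, 'sings': 2, 'strange': 2, 'until': 1}
Checking each candidate word (with clipping):
  'always' -> not in reference -> no match (matches: 0)
  'sings' -> in reference (ref count 2, used 1/2) -> match (matches: 1)
  'yellow' -> not in reference -> no match (matches: 1)
  'always' -> not in reference -> no match (matches: 1)
  'jumps' -> in reference (ref count 2, used 1/2) -> match (matches: 2)
  'strange' -> in reference (ref count 2, used 1/2) -> match (matches: 3)
Clipped matches: 3, Candidate length: 6
Precision = 3/6 = 1/2

1/2


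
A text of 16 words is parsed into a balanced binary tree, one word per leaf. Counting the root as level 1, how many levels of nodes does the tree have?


In a balanced binary tree with n leaves the deepest leaf is ceil(log2(n)) edges below the root,
so counting node levels inclusive of root and leaves gives ceil(log2(n)) + 1 levels.
log2(16) = 4.0000
ceil(4.0000) = 4
levels = 4 + 1 = 5

5


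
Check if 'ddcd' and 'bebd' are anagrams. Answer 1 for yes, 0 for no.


Sort characters of 'ddcd': 'cddd'
Sort characters of 'bebd': 'bbde'
Sorted forms differ -> they are NOT anagrams
Result: 0

0


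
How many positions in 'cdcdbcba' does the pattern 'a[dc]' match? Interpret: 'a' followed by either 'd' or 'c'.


Pattern: a[dc] means 'a' followed by either 'd' or 'c'.
Scanning 'cdcdbcba' position-by-position:
  Pos 0: window 'cd' -> no
  Pos 1: window 'dc' -> no
  Pos 2: window 'cd' -> no
  Pos 3: window 'db' -> no
  Pos 4: window 'bc' -> no
  Pos 5: window 'cb' -> no
  Pos 6: window 'ba' -> no
  Pos 7: window 'a' -> no
Total matches: 0

0


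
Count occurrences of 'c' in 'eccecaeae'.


Scanning 'eccecaeae' for 'c':
  Position 1: 'c' -> MATCH (count: 1)
  Position 2: 'c' -> MATCH (count: 2)
  Position 4: 'c' -> MATCH (count: 3)
Total occurrences of 'c': 3

3


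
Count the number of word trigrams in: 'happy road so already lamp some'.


Word trigrams from [6] words:
  Trigram 1: (happy road so)
  Trigram 2: (road so already)
  Trigram 3: (so already lamp)
  Trigram 4: (already lamp some)
Total word trigrams: 6 - 2 = 4

4


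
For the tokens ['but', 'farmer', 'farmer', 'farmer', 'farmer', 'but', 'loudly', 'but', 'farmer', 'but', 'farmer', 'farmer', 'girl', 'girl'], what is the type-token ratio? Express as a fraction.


Tokens: 14
Unique types: ('but', 'farmer', 'girl', 'loudly') = 4
TTR = 4/14
Simplify: divide both by 2 -> 2/7
TTR = 2/7

2/7


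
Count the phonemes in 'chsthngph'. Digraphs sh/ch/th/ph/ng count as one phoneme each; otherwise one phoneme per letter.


Parsing 'chsthngph' greedily, digraphs first:
  'ch' -> digraph (1 consonant phoneme) (phonemes so far: 1)
  's' -> consonant phoneme (phonemes so far: 2)
  'th' -> digraph (1 consonant phoneme) (phonemes so far: 3)
  'ng' -> digraph (1 consonant phoneme) (phonemes so far: 4)
  'ph' -> digraph (1 consonant phoneme) (phonemes so far: 5)
Total phonemes: 5

5


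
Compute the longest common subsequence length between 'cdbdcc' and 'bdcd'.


DP table for LCS of 'cdbdcc' and 'bdcd':
       b  d  c  d
    0  0  0  0  0
  c 0  0  0  1  1
  d 0  0  1  1  2
  b 0  1  1  1  2
  d 0  1  2  2  2
  c 0  1  2  3  3
  c 0  1  2  3  3
LCS: 'bdc'
LCS length = 3

3


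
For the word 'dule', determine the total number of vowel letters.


Scanning each character of 'dule':
  Position 1: 'd' -> consonant (running count: 0)
  Position 2: 'u' -> vowel (running count: 1)
  Position 3: 'l' -> consonant (running count: 1)
  Position 4: 'e' -> vowel (running count: 2)
Total vowels: 2

2


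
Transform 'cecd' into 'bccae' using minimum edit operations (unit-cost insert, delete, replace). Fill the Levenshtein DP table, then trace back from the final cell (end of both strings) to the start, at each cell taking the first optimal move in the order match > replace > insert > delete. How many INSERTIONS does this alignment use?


Edit distance = 4. Backtracking from cell (4, 5) with preference match > replace > insert > delete,
then listing the resulting alignment 'cecd' -> 'bccae' left to right:
  Step 1: insert 'b' [insertion #1]
  Step 2: keep 'c'
  Step 3: replace e->c
  Step 4: replace c->a
  Step 5: replace d->e
Total insertions: 1

1


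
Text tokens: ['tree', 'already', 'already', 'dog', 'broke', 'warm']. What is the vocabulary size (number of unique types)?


Listing all tokens and tracking unique types:
  Token 1: 'tree' -> NEW (unique so far: 1)
  Token 2: 'already' -> NEW (unique so far: 2)
  Token 3: 'already' -> duplicate (unique so far: 2)
  Token 4: 'dog' -> NEW (unique so far: 3)
  Token 5: 'broke' -> NEW (unique so far: 4)
  Token 6: 'warm' -> NEW (unique so far: 5)
Unique types: ('already', 'broke', 'dog', 'tree', 'warm')
Vocabulary size: 5

5


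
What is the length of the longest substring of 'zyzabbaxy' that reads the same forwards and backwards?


Scanning 'zyzabbaxy' for palindromic substrings.
Substring at positions 3-6: 'abba'.
Check: reverse('abba') = 'abba' -> palindrome confirmed.
Neighbouring characters ('z' / 'x') break symmetry, so it cannot extend further.
No longer palindromic substring exists; longest length = 4

4


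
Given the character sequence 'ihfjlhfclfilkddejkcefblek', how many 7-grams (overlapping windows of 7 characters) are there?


String 'ihfjlhfclfilkddejkcefblek' has length L = 25.
Number of overlapping n-grams = L - n + 1
Substituting: 25 - 7 + 1 = 19

19


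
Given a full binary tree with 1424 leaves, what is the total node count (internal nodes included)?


Leaf nodes (terminals): 1424
Internal nodes = n - 1 = 1424 - 1 = 1423
Total = leaves + internal = 1424 + 1423 = 2847

2847


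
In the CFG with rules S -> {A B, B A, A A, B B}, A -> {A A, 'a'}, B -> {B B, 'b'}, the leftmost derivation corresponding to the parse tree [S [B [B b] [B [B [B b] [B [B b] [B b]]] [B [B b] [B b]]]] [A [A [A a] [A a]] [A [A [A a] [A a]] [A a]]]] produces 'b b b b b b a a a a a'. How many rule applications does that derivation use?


Every bracketed nonterminal node [X ...] in the tree is produced by exactly one rule application.
Reading the tree off as a leftmost derivation:
  Step 1: S  =>  B A   (applied S -> B A)
  Step 2: B A  =>  B B A   (applied B -> B B)
  Step 3: B B A  =>  b B A   (applied B -> b)
  Step 4: b B A  =>  b B B A   (applied B -> B B)
  Step 5: b B B A  =>  b B B B A   (applied B -> B B)
  Step 6: b B B B A  =>  b b B B A   (applied B -> b)
  Step 7: b b B B A  =>  b b B B B A   (applied B -> B B)
  Step 8: b b B B B A  =>  b b b B B A   (applied B -> b)
  Step 9: b b b B B A  =>  b b b b B A   (applied B -> b)
  Step 10: b b b b B A  =>  b b b b B B A   (applied B -> B B)
  Step 11: b b b b B B A  =>  b b b b b B A   (applied B -> b)
  Step 12: b b b b b B A  =>  b b b b b b A   (applied B -> b)
  Step 13: b b b b b b A  =>  b b b b b b A A   (applied A -> A A)
  Step 14: b b b b b b A A  =>  b b b b b b A A A   (applied A -> A A)
  Step 15: b b b b b b A A A  =>  b b b b b b a A A   (applied A -> a)
  Step 16: b b b b b b a A A  =>  b b b b b b a a A   (applied A -> a)
  Step 17: b b b b b b a a A  =>  b b b b b b a a A A   (applied A -> A A)
  Step 18: b b b b b b a a A A  =>  b b b b b b a a A A A   (applied A -> A A)
  Step 19: b b b b b b a a A A A  =>  b b b b b b a a a A A   (applied A -> a)
  Step 20: b b b b b b a a a A A  =>  b b b b b b a a a a A   (applied A -> a)
  Step 21: b b b b b b a a a a A  =>  b b b b b b a a a a a   (applied A -> a)
Final yield: b b b b b b a a a a a
Total rewrite steps: 21

21


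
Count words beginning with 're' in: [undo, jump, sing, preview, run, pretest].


Checking each word for prefix 're':
  'undo' -> no (count: 0)
  'jump' -> no (count: 0)
  'sing' -> no (count: 0)
  'preview' -> no (count: 0)
  'run' -> no (count: 0)
  'pretest' -> no (count: 0)
Total with prefix 're': 0

0


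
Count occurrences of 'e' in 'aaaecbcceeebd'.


Scanning 'aaaecbcceeebd' for 'e':
  Position 3: 'e' -> MATCH (count: 1)
  Position 8: 'e' -> MATCH (count: 2)
  Position 9: 'e' -> MATCH (count: 3)
  Position 10: 'e' -> MATCH (count: 4)
Total occurrences of 'e': 4

4


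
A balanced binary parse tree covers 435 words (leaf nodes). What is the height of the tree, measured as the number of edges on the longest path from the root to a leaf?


In a balanced binary tree with n leaves the deepest leaf is ceil(log2(n)) edges below the root.
log2(435) = 8.7649
ceil(8.7649) = 9
height (edges) = 9

9


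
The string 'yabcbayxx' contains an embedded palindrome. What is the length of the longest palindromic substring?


Scanning 'yabcbayxx' for palindromic substrings.
Substring at positions 0-6: 'yabcbay'.
Check: reverse('yabcbay') = 'yabcbay' -> palindrome confirmed.
Neighbouring characters ('-' / 'x') break symmetry, so it cannot extend further.
No longer palindromic substring exists; longest length = 7

7


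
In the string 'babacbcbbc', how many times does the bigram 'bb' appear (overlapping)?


Scanning 'babacbcbbc' for bigram 'bb':
  Position 0: 'ba' -> no
  Position 1: 'ab' -> no
  Position 2: 'ba' -> no
  Position 3: 'ac' -> no
  Position 4: 'cb' -> no
  Position 5: 'bc' -> no
  Position 6: 'cb' -> no
  Position 7: 'bb' -> MATCH
  Position 8: 'bc' -> no
Total matches: 1

1


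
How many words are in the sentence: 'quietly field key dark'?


Counting words by splitting on spaces:
  Word 1: 'quietly'
  Word 2: 'field'
  Word 3: 'key'
  Word 4: 'dark'
Total words: 4

4


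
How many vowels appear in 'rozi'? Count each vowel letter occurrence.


Scanning each character of 'rozi':
  Position 1: 'r' -> consonant (running count: 0)
  Position 2: 'o' -> vowel (running count: 1)
  Position 3: 'z' -> consonant (running count: 1)
  Position 4: 'i' -> vowel (running count: 2)
Total vowels: 2

2


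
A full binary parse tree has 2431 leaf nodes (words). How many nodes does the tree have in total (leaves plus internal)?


Leaf nodes (terminals): 2431
Internal nodes = n - 1 = 2431 - 1 = 2430
Total = leaves + internal = 2431 + 2430 = 4861

4861


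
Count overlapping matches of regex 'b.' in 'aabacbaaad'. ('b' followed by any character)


Pattern: b. means 'b' followed by any character.
Scanning 'aabacbaaad' position-by-position:
  Pos 0: window 'aa' -> no
  Pos 1: window 'ab' -> no
  Pos 2: window 'ba' -> MATCH
  Pos 3: window 'ac' -> no
  Pos 4: window 'cb' -> no
  Pos 5: window 'ba' -> MATCH
  Pos 6: window 'aa' -> no
  Pos 7: window 'aa' -> no
  Pos 8: window 'ad' -> no
  Pos 9: window 'd' -> no
Total matches: 2

2


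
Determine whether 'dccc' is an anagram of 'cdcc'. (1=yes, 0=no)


Sort characters of 'dccc': 'cccd'
Sort characters of 'cdcc': 'cccd'
Sorted forms match -> they ARE anagrams
Result: 1

1


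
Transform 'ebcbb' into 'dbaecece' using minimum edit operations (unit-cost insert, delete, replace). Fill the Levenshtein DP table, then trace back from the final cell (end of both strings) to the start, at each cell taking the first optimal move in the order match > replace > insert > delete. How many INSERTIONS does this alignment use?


Edit distance = 6. Backtracking from cell (5, 8) with preference match > replace > insert > delete,
then listing the resulting alignment 'ebcbb' -> 'dbaecece' left to right:
  Step 1: replace e->d
  Step 2: keep 'b'
  Step 3: insert 'a' [insertion #1]
  Step 4: insert 'e' [insertion #2]
  Step 5: keep 'c'
  Step 6: insert 'e' [insertion #3]
  Step 7: replace b->c
  Step 8: replace b->e
Total insertions: 3

3


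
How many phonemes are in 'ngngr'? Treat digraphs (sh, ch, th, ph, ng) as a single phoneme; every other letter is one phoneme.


Parsing 'ngngr' greedily, digraphs first:
  'ng' -> digraph (1 consonant phoneme) (phonemes so far: 1)
  'ng' -> digraph (1 consonant phoneme) (phonemes so far: 2)
  'r' -> consonant phoneme (phonemes so far: 3)
Total phonemes: 3

3


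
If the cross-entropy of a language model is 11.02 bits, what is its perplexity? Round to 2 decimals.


Perplexity formula: PP = 2^H
H = 11.02
PP = 2^11.02
Decompose: 2^11.02 = 2^11 * 2^0.02
2^11 = 2048, 2^0.02 ~ 1.0139595
PP ~ 2048 * 1.0139595 = 2076.5890560
Rounded to 2 decimals: 2076.59

2076.59


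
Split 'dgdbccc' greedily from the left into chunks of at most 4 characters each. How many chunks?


'dgdbccc' has 7 characters.
Chunking with max size 4:
  Chunk 1: 'dgdb' (positions 0-3)
  Chunk 2: 'ccc' (positions 4-6)
Total chunks: ceil(7 / 4) = 2

2


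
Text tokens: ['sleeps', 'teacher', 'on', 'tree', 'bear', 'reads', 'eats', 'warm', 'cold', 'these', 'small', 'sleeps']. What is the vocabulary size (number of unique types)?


Listing all tokens and tracking unique types:
  Token 1: 'sleeps' -> NEW (unique so far: 1)
  Token 2: 'teacher' -> NEW (unique so far: 2)
  Token 3: 'on' -> NEW (unique so far: 3)
  Token 4: 'tree' -> NEW (unique so far: 4)
  Token 5: 'bear' -> NEW (unique so far: 5)
  Token 6: 'reads' -> NEW (unique so far: 6)
  Token 7: 'eats' -> NEW (unique so far: 7)
  Token 8: 'warm' -> NEW (unique so far: 8)
  Token 9: 'cold' -> NEW (unique so far: 9)
  Token 10: 'these' -> NEW (unique so far: 10)
  Token 11: 'small' -> NEW (unique so far: 11)
  Token 12: 'sleeps' -> duplicate (unique so far: 11)
Unique types: ('bear', 'cold', 'eats', 'on', 'reads', 'sleeps', 'small', 'teacher', 'these', 'tree', 'warm')
Vocabulary size: 11

11


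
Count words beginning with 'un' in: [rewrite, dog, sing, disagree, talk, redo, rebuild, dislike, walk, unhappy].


Checking each word for prefix 'un':
  'rewrite' -> no (count: 0)
  'dog' -> no (count: 0)
  'sing' -> no (count: 0)
  'disagree' -> no (count: 0)
  'talk' -> no (count: 0)
  'redo' -> no (count: 0)
  'rebuild' -> no (count: 0)
  'dislike' -> no (count: 0)
  'walk' -> no (count: 0)
  'unhappy' -> YES, starts with 'un' (count: 1)
Total with prefix 'un': 1

1


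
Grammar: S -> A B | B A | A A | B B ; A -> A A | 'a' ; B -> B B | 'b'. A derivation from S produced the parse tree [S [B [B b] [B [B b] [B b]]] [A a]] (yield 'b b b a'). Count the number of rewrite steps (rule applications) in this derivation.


Every bracketed nonterminal node [X ...] in the tree is produced by exactly one rule application.
Reading the tree off as a leftmost derivation:
  Step 1: S  =>  B A   (applied S -> B A)
  Step 2: B A  =>  B B A   (applied B -> B B)
  Step 3: B B A  =>  b B A   (applied B -> b)
  Step 4: b B A  =>  b B B A   (applied B -> B B)
  Step 5: b B B A  =>  b b B A   (applied B -> b)
  Step 6: b b B A  =>  b b b A   (applied B -> b)
  Step 7: b b b A  =>  b b b a   (applied A -> a)
Final yield: b b b a
Total rewrite steps: 7

7


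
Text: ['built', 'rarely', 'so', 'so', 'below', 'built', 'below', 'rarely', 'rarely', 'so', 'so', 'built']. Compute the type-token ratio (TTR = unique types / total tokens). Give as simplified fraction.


Tokens: 12
Unique types: ('below', 'built', 'rarely', 'so') = 4
TTR = 4/12
Simplify: divide both by 4 -> 1/3
TTR = 1/3

1/3


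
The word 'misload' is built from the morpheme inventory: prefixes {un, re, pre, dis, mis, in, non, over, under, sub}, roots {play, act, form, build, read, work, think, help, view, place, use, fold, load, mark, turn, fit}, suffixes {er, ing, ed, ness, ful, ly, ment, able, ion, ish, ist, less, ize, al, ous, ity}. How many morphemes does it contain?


Segmenting 'misload' against the inventory:
  'mis' -> prefix (morpheme 1)
  'load' -> root (morpheme 2)
Total morphemes: 2

2


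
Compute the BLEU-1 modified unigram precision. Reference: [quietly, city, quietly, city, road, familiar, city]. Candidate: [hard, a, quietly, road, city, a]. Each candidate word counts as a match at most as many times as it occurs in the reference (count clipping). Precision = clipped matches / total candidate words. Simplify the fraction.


Reference word counts: {'city': 3, 'familiar': 1, 'quietly': 2, 'road': 1}
Checking each candidate word (with clipping):
  'hard' -> not in reference -> no match (matches: 0)
  'a' -> not in reference -> no match (matches: 0)
  'quietly' -> in reference (ref count 2, used 1/2) -> match (matches: 1)
  'road' -> in reference (ref count 1, used 1/1) -> match (matches: 2)
  'city' -> in reference (ref count 3, used 1/3) -> match (matches: 3)
  'a' -> not in reference -> no match (matches: 3)
Clipped matches: 3, Candidate length: 6
Precision = 3/6 = 1/2

1/2


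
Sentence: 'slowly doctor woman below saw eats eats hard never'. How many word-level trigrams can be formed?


Word trigrams from [9] words:
  Trigram 1: (slowly doctor woman)
  Trigram 2: (doctor woman below)
  Trigram 3: (woman below saw)
  Trigram 4: (below saw eats)
  Trigram 5: (saw eats eats)
  Trigram 6: (eats eats hard)
  Trigram 7: (eats hard never)
Total word trigrams: 9 - 2 = 7

7


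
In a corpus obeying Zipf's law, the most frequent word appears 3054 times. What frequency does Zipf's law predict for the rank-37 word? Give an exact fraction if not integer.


Zipf's law: freq(rank) = f1 / rank
f1 = 3054, rank = 37
freq = 3054 / 37
GCD(3054, 37) = 1
Simplified: 3054/37

3054/37


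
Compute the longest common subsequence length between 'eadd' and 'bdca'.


DP table for LCS of 'eadd' and 'bdca':
       b  d  c  a
    0  0  0  0  0
  e 0  0  0  0  0
  a 0  0  0  0  1
  d 0  0  1  1  1
  d 0  0  1  1  1
LCS: 'a'
LCS length = 1

1


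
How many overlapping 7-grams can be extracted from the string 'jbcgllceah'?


String 'jbcgllceah' has length L = 10.
Number of overlapping n-grams = L - n + 1
Substituting: 10 - 7 + 1 = 4

4


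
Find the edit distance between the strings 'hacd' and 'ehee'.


Building DP table for s1='hacd' (len 4) and s2='ehee' (len 4):
       e  h  e  e
    0  1  2  3  4
  h 1  1  1  2  3
  a 2  2  2  2  3
  c 3  3  3  3  3
  d 4  4  4  4  4
Edit distance = dp[4][4] = 4

4


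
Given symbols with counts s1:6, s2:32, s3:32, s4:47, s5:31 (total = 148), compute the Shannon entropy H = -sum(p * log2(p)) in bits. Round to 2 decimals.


Computing entropy H = -sum(p_i * log2(p_i)):
  s1: p = 6/148 = 0.0405, -p*log2(p) = 0.1875
  s2: p = 32/148 = 0.2162, -p*log2(p) = 0.4777
  s3: p = 32/148 = 0.2162, -p*log2(p) = 0.4777
  s4: p = 47/148 = 0.3176, -p*log2(p) = 0.5255
  s5: p = 31/148 = 0.2095, -p*log2(p) = 0.4724
H = sum of terms = 2.1408
Rounded to 2 decimals: 2.14

2.14


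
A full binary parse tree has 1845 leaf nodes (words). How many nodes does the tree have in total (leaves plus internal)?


Leaf nodes (terminals): 1845
Internal nodes = n - 1 = 1845 - 1 = 1844
Total = leaves + internal = 1845 + 1844 = 3689

3689


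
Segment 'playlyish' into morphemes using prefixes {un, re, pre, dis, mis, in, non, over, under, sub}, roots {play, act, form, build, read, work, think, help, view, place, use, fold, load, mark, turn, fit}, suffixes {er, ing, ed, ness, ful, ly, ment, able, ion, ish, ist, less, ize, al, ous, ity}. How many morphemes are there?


Segmenting 'playlyish' against the inventory:
  'play' -> root (morpheme 1)
  'ly' -> suffix (morpheme 2)
  'ish' -> suffix (morpheme 3)
Total morphemes: 3

3


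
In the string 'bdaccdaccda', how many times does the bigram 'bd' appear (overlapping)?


Scanning 'bdaccdaccda' for bigram 'bd':
  Position 0: 'bd' -> MATCH
  Position 1: 'da' -> no
  Position 2: 'ac' -> no
  Position 3: 'cc' -> no
  Position 4: 'cd' -> no
  Position 5: 'da' -> no
  Position 6: 'ac' -> no
  Position 7: 'cc' -> no
  Position 8: 'cd' -> no
  Position 9: 'da' -> no
Total matches: 1

1


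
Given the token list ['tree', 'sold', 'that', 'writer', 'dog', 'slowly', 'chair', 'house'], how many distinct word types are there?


Listing all tokens and tracking unique types:
  Token 1: 'tree' -> NEW (unique so far: 1)
  Token 2: 'sold' -> NEW (unique so far: 2)
  Token 3: 'that' -> NEW (unique so far: 3)
  Token 4: 'writer' -> NEW (unique so far: 4)
  Token 5: 'dog' -> NEW (unique so far: 5)
  Token 6: 'slowly' -> NEW (unique so far: 6)
  Token 7: 'chair' -> NEW (unique so far: 7)
  Token 8: 'house' -> NEW (unique so far: 8)
Unique types: ('chair', 'dog', 'house', 'slowly', 'sold', 'that', 'tree', 'writer')
Vocabulary size: 8

8


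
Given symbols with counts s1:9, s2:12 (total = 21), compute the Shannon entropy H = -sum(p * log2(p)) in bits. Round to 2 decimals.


Computing entropy H = -sum(p_i * log2(p_i)):
  s1: p = 9/21 = 0.4286, -p*log2(p) = 0.5239
  s2: p = 12/21 = 0.5714, -p*log2(p) = 0.4613
H = sum of terms = 0.9852
Rounded to 2 decimals: 0.99

0.99


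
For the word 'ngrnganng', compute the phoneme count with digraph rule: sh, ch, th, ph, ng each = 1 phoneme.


Parsing 'ngrnganng' greedily, digraphs first:
  'ng' -> digraph (1 consonant phoneme) (phonemes so far: 1)
  'r' -> consonant phoneme (phonemes so far: 2)
  'ng' -> digraph (1 consonant phoneme) (phonemes so far: 3)
  'a' -> vowel phoneme (phonemes so far: 4)
  'n' -> consonant phoneme (phonemes so far: 5)
  'ng' -> digraph (1 consonant phoneme) (phonemes so far: 6)
Total phonemes: 6

6


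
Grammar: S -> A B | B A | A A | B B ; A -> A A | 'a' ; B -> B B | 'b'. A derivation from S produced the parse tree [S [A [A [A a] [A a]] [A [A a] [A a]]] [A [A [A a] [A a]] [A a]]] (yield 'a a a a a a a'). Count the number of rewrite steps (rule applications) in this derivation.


Every bracketed nonterminal node [X ...] in the tree is produced by exactly one rule application.
Reading the tree off as a leftmost derivation:
  Step 1: S  =>  A A   (applied S -> A A)
  Step 2: A A  =>  A A A   (applied A -> A A)
  Step 3: A A A  =>  A A A A   (applied A -> A A)
  Step 4: A A A A  =>  a A A A   (applied A -> a)
  Step 5: a A A A  =>  a a A A   (applied A -> a)
  Step 6: a a A A  =>  a a A A A   (applied A -> A A)
  Step 7: a a A A A  =>  a a a A A   (applied A -> a)
  Step 8: a a a A A  =>  a a a a A   (applied A -> a)
  Step 9: a a a a A  =>  a a a a A A   (applied A -> A A)
  Step 10: a a a a A A  =>  a a a a A A A   (applied A -> A A)
  Step 11: a a a a A A A  =>  a a a a a A A   (applied A -> a)
  Step 12: a a a a a A A  =>  a a a a a a A   (applied A -> a)
  Step 13: a a a a a a A  =>  a a a a a a a   (applied A -> a)
Final yield: a a a a a a a
Total rewrite steps: 13

13


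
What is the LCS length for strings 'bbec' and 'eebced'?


DP table for LCS of 'bbec' and 'eebced':
       e  e  b  c  e  d
    0  0  0  0  0  0  0
  b 0  0  0  1  1  1  1
  b 0  0  0  1  1  1  1
  e 0  1  1  1  1  2  2
  c 0  1  1  1  2  2  2
LCS: 'be'
LCS length = 2

2


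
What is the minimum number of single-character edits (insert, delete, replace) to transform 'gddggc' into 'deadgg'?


Building DP table for s1='gddggc' (len 6) and s2='deadgg' (len 6):
       d  e  a  d  g  g
    0  1  2  3  4  5  6
  g 1  1  2  3  4  4  5
  d 2  1  2  3  3  4  5
  d 3  2  2  3  3  4  5
  g 4  3  3  3  4  3  4
  g 5  4  4  4  4  4  3
  c 6  5  5  5  5  5  4
Edit distance = dp[6][6] = 4

4


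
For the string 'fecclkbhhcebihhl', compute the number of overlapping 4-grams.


String 'fecclkbhhcebihhl' has length L = 16.
Number of overlapping n-grams = L - n + 1
Substituting: 16 - 4 + 1 = 13

13


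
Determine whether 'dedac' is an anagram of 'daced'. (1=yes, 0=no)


Sort characters of 'dedac': 'acdde'
Sort characters of 'daced': 'acdde'
Sorted forms match -> they ARE anagrams
Result: 1

1


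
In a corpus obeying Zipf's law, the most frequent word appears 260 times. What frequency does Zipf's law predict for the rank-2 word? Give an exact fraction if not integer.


Zipf's law: freq(rank) = f1 / rank
f1 = 260, rank = 2
freq = 260 / 2
= 130

130


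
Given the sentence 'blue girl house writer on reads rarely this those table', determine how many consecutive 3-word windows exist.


Word trigrams from [10] words:
  Trigram 1: (blue girl house)
  Trigram 2: (girl house writer)
  Trigram 3: (house writer on)
  Trigram 4: (writer on reads)
  Trigram 5: (on reads rarely)
  Trigram 6: (reads rarely this)
  Trigram 7: (rarely this those)
  Trigram 8: (this those table)
Total word trigrams: 10 - 2 = 8

8


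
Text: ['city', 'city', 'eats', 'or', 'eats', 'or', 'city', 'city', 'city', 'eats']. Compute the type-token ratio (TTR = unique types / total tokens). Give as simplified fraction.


Tokens: 10
Unique types: ('city', 'eats', 'or') = 3
TTR = 3/10
Already in lowest terms.

3/10


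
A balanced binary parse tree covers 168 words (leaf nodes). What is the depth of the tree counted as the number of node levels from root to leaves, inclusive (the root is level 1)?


In a balanced binary tree with n leaves the deepest leaf is ceil(log2(n)) edges below the root,
so counting node levels inclusive of root and leaves gives ceil(log2(n)) + 1 levels.
log2(168) = 7.3923
ceil(7.3923) = 8
levels = 8 + 1 = 9

9


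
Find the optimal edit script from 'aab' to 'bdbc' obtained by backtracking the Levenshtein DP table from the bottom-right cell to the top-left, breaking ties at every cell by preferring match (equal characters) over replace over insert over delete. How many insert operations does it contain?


Edit distance = 3. Backtracking from cell (3, 4) with preference match > replace > insert > delete,
then listing the resulting alignment 'aab' -> 'bdbc' left to right:
  Step 1: replace a->b
  Step 2: replace a->d
  Step 3: keep 'b'
  Step 4: insert 'c' [insertion #1]
Total insertions: 1

1


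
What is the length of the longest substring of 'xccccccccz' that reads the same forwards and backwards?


Scanning 'xccccccccz' for palindromic substrings.
Substring at positions 1-8: 'cccccccc'.
Check: reverse('cccccccc') = 'cccccccc' -> palindrome confirmed.
Neighbouring characters ('x' / 'z') break symmetry, so it cannot extend further.
No longer palindromic substring exists; longest length = 8

8


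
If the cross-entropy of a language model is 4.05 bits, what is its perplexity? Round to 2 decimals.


Perplexity formula: PP = 2^H
H = 4.05
PP = 2^4.05
Decompose: 2^4.05 = 2^4 * 2^0.05
2^4 = 16, 2^0.05 ~ 1.0352649
PP ~ 16 * 1.0352649 = 16.5642384
Rounded to 2 decimals: 16.56

16.56


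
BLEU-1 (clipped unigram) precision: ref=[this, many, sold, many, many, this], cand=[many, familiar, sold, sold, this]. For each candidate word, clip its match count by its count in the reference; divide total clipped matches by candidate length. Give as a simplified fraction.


Reference word counts: {'many': 3, 'sold': 1, 'this': 2}
Checking each candidate word (with clipping):
  'many' -> in reference (ref count 3, used 1/3) -> match (matches: 1)
  'familiar' -> not in reference -> no match (matches: 1)
  'sold' -> in reference (ref count 1, used 1/1) -> match (matches: 2)
  'sold' -> ref count 1 already used up (1/1) -> clipped, no match (matches: 2)
  'this' -> in reference (ref count 2, used 1/2) -> match (matches: 3)
Clipped matches: 3, Candidate length: 5
Precision = 3/5

3/5


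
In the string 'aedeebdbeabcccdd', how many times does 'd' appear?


Scanning 'aedeebdbeabcccdd' for 'd':
  Position 2: 'd' -> MATCH (count: 1)
  Position 6: 'd' -> MATCH (count: 2)
  Position 14: 'd' -> MATCH (count: 3)
  Position 15: 'd' -> MATCH (count: 4)
Total occurrences of 'd': 4

4


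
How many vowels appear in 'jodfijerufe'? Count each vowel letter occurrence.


Scanning each character of 'jodfijerufe':
  Position 1: 'j' -> consonant (running count: 0)
  Position 2: 'o' -> vowel (running count: 1)
  Position 3: 'd' -> consonant (running count: 1)
  Position 4: 'f' -> consonant (running count: 1)
  Position 5: 'i' -> vowel (running count: 2)
  Position 6: 'j' -> consonant (running count: 2)
  Position 7: 'e' -> vowel (running count: 3)
  Position 8: 'r' -> consonant (running count: 3)
  Position 9: 'u' -> vowel (running count: 4)
  Position 10: 'f' -> consonant (running count: 4)
  Position 11: 'e' -> vowel (running count: 5)
Total vowels: 5

5


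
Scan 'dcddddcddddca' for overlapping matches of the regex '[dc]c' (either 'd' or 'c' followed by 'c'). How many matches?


Pattern: [dc]c means either 'd' or 'c' followed by 'c'.
Scanning 'dcddddcddddca' position-by-position:
  Pos 0: window 'dc' -> MATCH
  Pos 1: window 'cd' -> no
  Pos 2: window 'dd' -> no
  Pos 3: window 'dd' -> no
  Pos 4: window 'dd' -> no
  Pos 5: window 'dc' -> MATCH
  Pos 6: window 'cd' -> no
  Pos 7: window 'dd' -> no
  Pos 8: window 'dd' -> no
  Pos 9: window 'dd' -> no
  Pos 10: window 'dc' -> MATCH
  Pos 11: window 'ca' -> no
  Pos 12: window 'a' -> no
Total matches: 3

3


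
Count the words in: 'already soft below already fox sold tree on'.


Counting words by splitting on spaces:
  Word 1: 'already'
  Word 2: 'soft'
  Word 3: 'below'
  Word 4: 'already'
  Word 5: 'fox'
  Word 6: 'sold'
  Word 7: 'tree'
  Word 8: 'on'
Total words: 8

8


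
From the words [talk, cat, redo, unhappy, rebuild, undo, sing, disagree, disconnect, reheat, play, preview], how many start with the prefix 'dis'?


Checking each word for prefix 'dis':
  'talk' -> no (count: 0)
  'cat' -> no (count: 0)
  'redo' -> no (count: 0)
  'unhappy' -> no (count: 0)
  'rebuild' -> no (count: 0)
  'undo' -> no (count: 0)
  'sing' -> no (count: 0)
  'disagree' -> YES, starts with 'dis' (count: 1)
  'disconnect' -> YES, starts with 'dis' (count: 2)
  'reheat' -> no (count: 2)
  'play' -> no (count: 2)
  'preview' -> no (count: 2)
Total with prefix 'dis': 2

2


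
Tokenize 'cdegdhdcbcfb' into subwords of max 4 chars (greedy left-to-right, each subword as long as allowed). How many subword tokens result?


'cdegdhdcbcfb' has 12 characters.
Chunking with max size 4:
  Chunk 1: 'cdeg' (positions 0-3)
  Chunk 2: 'dhdc' (positions 4-7)
  Chunk 3: 'bcfb' (positions 8-11)
Total chunks: ceil(12 / 4) = 3

3


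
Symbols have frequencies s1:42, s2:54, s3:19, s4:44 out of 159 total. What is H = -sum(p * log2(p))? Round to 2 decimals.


Computing entropy H = -sum(p_i * log2(p_i)):
  s1: p = 42/159 = 0.2642, -p*log2(p) = 0.5073
  s2: p = 54/159 = 0.3396, -p*log2(p) = 0.5291
  s3: p = 19/159 = 0.1195, -p*log2(p) = 0.3663
  s4: p = 44/159 = 0.2767, -p*log2(p) = 0.5129
H = sum of terms = 1.9156
Rounded to 2 decimals: 1.92

1.92


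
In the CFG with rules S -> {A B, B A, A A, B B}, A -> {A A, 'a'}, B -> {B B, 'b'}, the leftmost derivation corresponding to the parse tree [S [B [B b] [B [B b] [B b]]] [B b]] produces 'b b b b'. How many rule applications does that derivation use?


Every bracketed nonterminal node [X ...] in the tree is produced by exactly one rule application.
Reading the tree off as a leftmost derivation:
  Step 1: S  =>  B B   (applied S -> B B)
  Step 2: B B  =>  B B B   (applied B -> B B)
  Step 3: B B B  =>  b B B   (applied B -> b)
  Step 4: b B B  =>  b B B B   (applied B -> B B)
  Step 5: b B B B  =>  b b B B   (applied B -> b)
  Step 6: b b B B  =>  b b b B   (applied B -> b)
  Step 7: b b b B  =>  b b b b   (applied B -> b)
Final yield: b b b b
Total rewrite steps: 7

7


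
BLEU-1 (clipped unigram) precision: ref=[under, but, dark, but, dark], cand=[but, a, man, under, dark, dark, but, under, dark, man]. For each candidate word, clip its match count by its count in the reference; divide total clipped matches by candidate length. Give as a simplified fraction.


Reference word counts: {'but': 2, 'dark': 2, 'under': 1}
Checking each candidate word (with clipping):
  'but' -> in reference (ref count 2, used 1/2) -> match (matches: 1)
  'a' -> not in reference -> no match (matches: 1)
  'man' -> not in reference -> no match (matches: 1)
  'under' -> in reference (ref count 1, used 1/1) -> match (matches: 2)
  'dark' -> in reference (ref count 2, used 1/2) -> match (matches: 3)
  'dark' -> in reference (ref count 2, used 2/2) -> match (matches: 4)
  'but' -> in reference (ref count 2, used 2/2) -> match (matches: 5)
  'under' -> ref count 1 already used up (1/1) -> clipped, no match (matches: 5)
  'dark' -> ref count 2 already used up (2/2) -> clipped, no match (matches: 5)
  'man' -> not in reference -> no match (matches: 5)
Clipped matches: 5, Candidate length: 10
Precision = 5/10 = 1/2

1/2


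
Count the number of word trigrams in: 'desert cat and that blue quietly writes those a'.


Word trigrams from [9] words:
  Trigram 1: (desert cat and)
  Trigram 2: (cat and that)
  Trigram 3: (and that blue)
  Trigram 4: (that blue quietly)
  Trigram 5: (blue quietly writes)
  Trigram 6: (quietly writes those)
  Trigram 7: (writes those a)
Total word trigrams: 9 - 2 = 7

7


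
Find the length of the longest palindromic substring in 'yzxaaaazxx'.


Scanning 'yzxaaaazxx' for palindromic substrings.
Substring at positions 3-6: 'aaaa'.
Check: reverse('aaaa') = 'aaaa' -> palindrome confirmed.
Neighbouring characters ('x' / 'z') break symmetry, so it cannot extend further.
No longer palindromic substring exists; longest length = 4

4


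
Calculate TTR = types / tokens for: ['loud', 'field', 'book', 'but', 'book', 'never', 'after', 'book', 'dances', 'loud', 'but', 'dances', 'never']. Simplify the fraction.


Tokens: 13
Unique types: ('after', 'book', 'but', 'dances', 'field', 'loud', 'never') = 7
TTR = 7/13
Already in lowest terms.

7/13


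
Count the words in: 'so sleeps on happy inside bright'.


Counting words by splitting on spaces:
  Word 1: 'so'
  Word 2: 'sleeps'
  Word 3: 'on'
  Word 4: 'happy'
  Word 5: 'inside'
  Word 6: 'bright'
Total words: 6

6


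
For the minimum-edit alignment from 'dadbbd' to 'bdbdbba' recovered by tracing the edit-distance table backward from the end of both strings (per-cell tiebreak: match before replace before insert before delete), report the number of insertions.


Edit distance = 3. Backtracking from cell (6, 7) with preference match > replace > insert > delete,
then listing the resulting alignment 'dadbbd' -> 'bdbdbba' left to right:
  Step 1: insert 'b' [insertion #1]
  Step 2: keep 'd'
  Step 3: replace a->b
  Step 4: keep 'd'
  Step 5: keep 'b'
  Step 6: keep 'b'
  Step 7: replace d->a
Total insertions: 1

1


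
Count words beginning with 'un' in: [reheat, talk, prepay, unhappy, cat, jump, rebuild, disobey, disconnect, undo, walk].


Checking each word for prefix 'un':
  'reheat' -> no (count: 0)
  'talk' -> no (count: 0)
  'prepay' -> no (count: 0)
  'unhappy' -> YES, starts with 'un' (count: 1)
  'cat' -> no (count: 1)
  'jump' -> no (count: 1)
  'rebuild' -> no (count: 1)
  'disobey' -> no (count: 1)
  'disconnect' -> no (count: 1)
  'undo' -> YES, starts with 'un' (count: 2)
  'walk' -> no (count: 2)
Total with prefix 'un': 2

2


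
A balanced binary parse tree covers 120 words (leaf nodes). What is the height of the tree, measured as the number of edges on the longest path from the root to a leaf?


In a balanced binary tree with n leaves the deepest leaf is ceil(log2(n)) edges below the root.
log2(120) = 6.9069
ceil(6.9069) = 7
height (edges) = 7

7


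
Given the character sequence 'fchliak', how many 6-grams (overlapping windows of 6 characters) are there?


String 'fchliak' has length L = 7.
Number of overlapping n-grams = L - n + 1
Substituting: 7 - 6 + 1 = 2

2


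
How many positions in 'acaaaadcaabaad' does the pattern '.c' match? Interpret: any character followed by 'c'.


Pattern: .c means any character followed by 'c'.
Scanning 'acaaaadcaabaad' position-by-position:
  Pos 0: window 'ac' -> MATCH
  Pos 1: window 'ca' -> no
  Pos 2: window 'aa' -> no
  Pos 3: window 'aa' -> no
  Pos 4: window 'aa' -> no
  Pos 5: window 'ad' -> no
  Pos 6: window 'dc' -> MATCH
  Pos 7: window 'ca' -> no
  Pos 8: window 'aa' -> no
  Pos 9: window 'ab' -> no
  Pos 10: window 'ba' -> no
  Pos 11: window 'aa' -> no
  Pos 12: window 'ad' -> no
  Pos 13: window 'd' -> no
Total matches: 2

2


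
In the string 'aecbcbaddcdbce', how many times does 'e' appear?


Scanning 'aecbcbaddcdbce' for 'e':
  Position 1: 'e' -> MATCH (count: 1)
  Position 13: 'e' -> MATCH (count: 2)
Total occurrences of 'e': 2

2


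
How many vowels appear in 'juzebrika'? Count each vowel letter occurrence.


Scanning each character of 'juzebrika':
  Position 1: 'j' -> consonant (running count: 0)
  Position 2: 'u' -> vowel (running count: 1)
  Position 3: 'z' -> consonant (running count: 1)
  Position 4: 'e' -> vowel (running count: 2)
  Position 5: 'b' -> consonant (running count: 2)
  Position 6: 'r' -> consonant (running count: 2)
  Position 7: 'i' -> vowel (running count: 3)
  Position 8: 'k' -> consonant (running count: 3)
  Position 9: 'a' -> vowel (running count: 4)
Total vowels: 4

4


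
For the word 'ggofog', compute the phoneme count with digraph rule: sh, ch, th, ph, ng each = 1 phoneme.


Parsing 'ggofog' greedily, digraphs first:
  'g' -> consonant phoneme (phonemes so far: 1)
  'g' -> consonant phoneme (phonemes so far: 2)
  'o' -> vowel phoneme (phonemes so far: 3)
  'f' -> consonant phoneme (phonemes so far: 4)
  'o' -> vowel phoneme (phonemes so far: 5)
  'g' -> consonant phoneme (phonemes so far: 6)
Total phonemes: 6

6


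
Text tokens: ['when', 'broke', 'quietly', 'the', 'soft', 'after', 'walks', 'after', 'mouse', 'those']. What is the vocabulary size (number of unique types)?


Listing all tokens and tracking unique types:
  Token 1: 'when' -> NEW (unique so far: 1)
  Token 2: 'broke' -> NEW (unique so far: 2)
  Token 3: 'quietly' -> NEW (unique so far: 3)
  Token 4: 'the' -> NEW (unique so far: 4)
  Token 5: 'soft' -> NEW (unique so far: 5)
  Token 6: 'after' -> NEW (unique so far: 6)
  Token 7: 'walks' -> NEW (unique so far: 7)
  Token 8: 'after' -> duplicate (unique so far: 7)
  Token 9: 'mouse' -> NEW (unique so far: 8)
  Token 10: 'those' -> NEW (unique so far: 9)
Unique types: ('after', 'broke', 'mouse', 'quietly', 'soft', 'the', 'those', 'walks', 'when')
Vocabulary size: 9

9


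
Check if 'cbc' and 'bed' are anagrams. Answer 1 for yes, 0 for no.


Sort characters of 'cbc': 'bcc'
Sort characters of 'bed': 'bde'
Sorted forms differ -> they are NOT anagrams
Result: 0

0


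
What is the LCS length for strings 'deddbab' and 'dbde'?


DP table for LCS of 'deddbab' and 'dbde':
       d  b  d  e
    0  0  0  0  0
  d 0  1  1  1  1
  e 0  1  1  1  2
  d 0  1  1  2  2
  d 0  1  1  2  2
  b 0  1  2  2  2
  a 0  1  2  2  2
  b 0  1  2  2  2
LCS: 'de'
LCS length = 2

2


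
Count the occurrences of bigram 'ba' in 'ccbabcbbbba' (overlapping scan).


Scanning 'ccbabcbbbba' for bigram 'ba':
  Position 0: 'cc' -> no
  Position 1: 'cb' -> no
  Position 2: 'ba' -> MATCH
  Position 3: 'ab' -> no
  Position 4: 'bc' -> no
  Position 5: 'cb' -> no
  Position 6: 'bb' -> no
  Position 7: 'bb' -> no
  Position 8: 'bb' -> no
  Position 9: 'ba' -> MATCH
Total matches: 2

2


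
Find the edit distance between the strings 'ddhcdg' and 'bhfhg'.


Building DP table for s1='ddhcdg' (len 6) and s2='bhfhg' (len 5):
       b  h  f  h  g
    0  1  2  3  4  5
  d 1  1  2  3  4  5
  d 2  2  2  3  4  5
  h 3  3  2  3  3  4
  c 4  4  3  3  4  4
  d 5  5  4  4  4  5
  g 6  6  5  5  5  4
Edit distance = dp[6][5] = 4

4


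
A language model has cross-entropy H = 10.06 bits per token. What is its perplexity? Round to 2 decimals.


Perplexity formula: PP = 2^H
H = 10.06
PP = 2^10.06
Decompose: 2^10.06 = 2^10 * 2^0.06
2^10 = 1024, 2^0.06 ~ 1.0424658
PP ~ 1024 * 1.0424658 = 1067.4849792
Rounded to 2 decimals: 1067.48

1067.48


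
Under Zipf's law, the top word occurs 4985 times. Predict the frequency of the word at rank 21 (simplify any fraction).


Zipf's law: freq(rank) = f1 / rank
f1 = 4985, rank = 21
freq = 4985 / 21
GCD(4985, 21) = 1
Simplified: 4985/21

4985/21


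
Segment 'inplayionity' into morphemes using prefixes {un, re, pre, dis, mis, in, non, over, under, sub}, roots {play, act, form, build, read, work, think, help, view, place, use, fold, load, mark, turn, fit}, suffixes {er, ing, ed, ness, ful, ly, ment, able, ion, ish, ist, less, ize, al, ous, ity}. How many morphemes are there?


Segmenting 'inplayionity' against the inventory:
  'in' -> prefix (morpheme 1)
  'play' -> root (morpheme 2)
  'ion' -> suffix (morpheme 3)
  'ity' -> suffix (morpheme 4)
Total morphemes: 4

4
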